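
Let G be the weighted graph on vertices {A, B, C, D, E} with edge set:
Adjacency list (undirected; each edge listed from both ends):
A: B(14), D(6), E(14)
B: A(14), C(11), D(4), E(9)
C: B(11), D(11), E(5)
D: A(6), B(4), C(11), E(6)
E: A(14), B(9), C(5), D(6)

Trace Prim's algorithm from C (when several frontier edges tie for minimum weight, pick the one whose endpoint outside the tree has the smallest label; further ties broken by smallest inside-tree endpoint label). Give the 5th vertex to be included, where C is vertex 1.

A

Prim, starting at C.
Step 1: cheapest edge leaving the tree is C E (5); add E.
Step 2: cheapest edge leaving the tree is D E (6); add D.
Step 3: cheapest edge leaving the tree is B D (4); add B.
Step 4: cheapest edge leaving the tree is A D (6); add A.
Vertex order: C, E, D, B, A. The 5th vertex is A.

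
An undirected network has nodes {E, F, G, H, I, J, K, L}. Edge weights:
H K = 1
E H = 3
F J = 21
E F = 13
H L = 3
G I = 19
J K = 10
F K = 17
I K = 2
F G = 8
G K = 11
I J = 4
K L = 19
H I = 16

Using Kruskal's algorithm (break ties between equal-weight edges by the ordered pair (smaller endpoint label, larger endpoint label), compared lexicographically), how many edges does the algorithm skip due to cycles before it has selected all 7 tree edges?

1

Sort edges by weight, then run Kruskal:
H K (1): add — endpoints in different components.
I K (2): add — endpoints in different components.
E H (3): add — endpoints in different components.
H L (3): add — endpoints in different components.
I J (4): add — endpoints in different components.
F G (8): add — endpoints in different components.
J K (10): skip — J and K already connected.
G K (11): add — endpoints in different components.
Edges rejected before the tree was complete: 1.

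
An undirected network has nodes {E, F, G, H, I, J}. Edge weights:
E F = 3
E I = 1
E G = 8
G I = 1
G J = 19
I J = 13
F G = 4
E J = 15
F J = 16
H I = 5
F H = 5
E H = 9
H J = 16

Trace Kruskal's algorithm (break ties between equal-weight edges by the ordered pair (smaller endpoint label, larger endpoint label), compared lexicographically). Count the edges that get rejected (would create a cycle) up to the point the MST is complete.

Kruskal: consider edges lightest-first.
E I (1): add — endpoints in different components.
G I (1): add — endpoints in different components.
E F (3): add — endpoints in different components.
F G (4): skip — F and G already connected.
F H (5): add — endpoints in different components.
H I (5): skip — H and I already connected.
E G (8): skip — E and G already connected.
E H (9): skip — E and H already connected.
I J (13): add — endpoints in different components.
Edges rejected before the tree was complete: 4.

4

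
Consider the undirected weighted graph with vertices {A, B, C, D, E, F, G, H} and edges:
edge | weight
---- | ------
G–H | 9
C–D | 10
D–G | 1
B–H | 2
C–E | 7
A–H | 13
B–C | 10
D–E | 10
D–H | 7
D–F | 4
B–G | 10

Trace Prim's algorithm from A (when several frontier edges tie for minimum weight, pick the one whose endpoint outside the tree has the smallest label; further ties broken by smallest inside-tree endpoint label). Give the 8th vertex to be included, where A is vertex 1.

E

Prim's algorithm from A:
Step 1: cheapest edge leaving the tree is A–H (13); add H.
Step 2: cheapest edge leaving the tree is B–H (2); add B.
Step 3: cheapest edge leaving the tree is D–H (7); add D.
Step 4: cheapest edge leaving the tree is D–G (1); add G.
Step 5: cheapest edge leaving the tree is D–F (4); add F.
Step 6: cheapest edge leaving the tree is B–C (10); add C.
Step 7: cheapest edge leaving the tree is C–E (7); add E.
Vertex order: A, H, B, D, G, F, C, E. The 8th vertex is E.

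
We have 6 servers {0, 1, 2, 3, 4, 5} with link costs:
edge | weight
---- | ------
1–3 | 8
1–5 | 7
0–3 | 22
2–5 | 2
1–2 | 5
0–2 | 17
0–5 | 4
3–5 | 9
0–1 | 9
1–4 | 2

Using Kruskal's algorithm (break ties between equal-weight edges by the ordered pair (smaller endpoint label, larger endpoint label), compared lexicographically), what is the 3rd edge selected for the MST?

0-5

Sort edges by weight, then run Kruskal:
1–4 (2): add — endpoints in different components.
2–5 (2): add — endpoints in different components.
0–5 (4): add — endpoints in different components.
1–2 (5): add — endpoints in different components.
1–5 (7): skip — 1 and 5 already connected.
1–3 (8): add — endpoints in different components.
The 3rd edge added is 0–5.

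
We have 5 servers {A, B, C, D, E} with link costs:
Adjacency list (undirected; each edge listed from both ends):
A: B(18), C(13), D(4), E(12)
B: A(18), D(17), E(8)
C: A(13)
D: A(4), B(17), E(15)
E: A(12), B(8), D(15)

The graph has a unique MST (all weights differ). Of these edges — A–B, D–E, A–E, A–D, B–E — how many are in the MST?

Kruskal's algorithm — process edges by increasing weight (ties by edge label):
A–D (4): add — endpoints in different components.
B–E (8): add — endpoints in different components.
A–E (12): add — endpoints in different components.
A–C (13): add — endpoints in different components.
MST edge set: {A–D, B–E, A–E, A–C}.
Of the listed edges, {A–E, A–D, B–E} are in the MST → 3.

3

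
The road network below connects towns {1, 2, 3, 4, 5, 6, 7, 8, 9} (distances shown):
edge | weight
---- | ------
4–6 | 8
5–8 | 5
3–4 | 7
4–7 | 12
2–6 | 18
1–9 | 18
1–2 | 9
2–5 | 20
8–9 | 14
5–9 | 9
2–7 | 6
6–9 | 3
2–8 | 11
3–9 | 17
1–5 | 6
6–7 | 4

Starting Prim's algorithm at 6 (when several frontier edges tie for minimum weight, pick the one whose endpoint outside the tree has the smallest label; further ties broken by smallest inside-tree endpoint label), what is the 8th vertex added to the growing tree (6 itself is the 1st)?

Grow the tree from 6 using Prim:
Step 1: cheapest edge leaving the tree is 6–9 (3); add 9.
Step 2: cheapest edge leaving the tree is 6–7 (4); add 7.
Step 3: cheapest edge leaving the tree is 2–7 (6); add 2.
Step 4: cheapest edge leaving the tree is 4–6 (8); add 4.
Step 5: cheapest edge leaving the tree is 3–4 (7); add 3.
Step 6: cheapest edge leaving the tree is 1–2 (9); add 1.
Step 7: cheapest edge leaving the tree is 1–5 (6); add 5.
Step 8: cheapest edge leaving the tree is 5–8 (5); add 8.
Vertex order: 6, 9, 7, 2, 4, 3, 1, 5, 8. The 8th vertex is 5.

5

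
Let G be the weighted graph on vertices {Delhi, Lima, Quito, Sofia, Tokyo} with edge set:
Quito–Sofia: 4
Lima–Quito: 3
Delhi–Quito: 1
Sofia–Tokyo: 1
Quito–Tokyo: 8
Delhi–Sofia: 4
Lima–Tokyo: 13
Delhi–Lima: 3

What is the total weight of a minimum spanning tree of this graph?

Kruskal's algorithm — process edges by increasing weight (ties by edge label):
Delhi–Quito (1): add. Components now {Lima} {Delhi,Quito} {Tokyo} {Sofia}
Sofia–Tokyo (1): add. Components now {Lima} {Delhi,Quito} {Sofia,Tokyo}
Delhi–Lima (3): add. Components now {Delhi,Lima,Quito} {Sofia,Tokyo}
Lima–Quito (3): skip — Lima and Quito already connected.
Delhi–Sofia (4): add. Components now {Delhi,Lima,Quito,Sofia,Tokyo}
MST edges: Delhi–Quito, Sofia–Tokyo, Delhi–Lima, Delhi–Sofia; total weight 1+1+3+4 = 9.

9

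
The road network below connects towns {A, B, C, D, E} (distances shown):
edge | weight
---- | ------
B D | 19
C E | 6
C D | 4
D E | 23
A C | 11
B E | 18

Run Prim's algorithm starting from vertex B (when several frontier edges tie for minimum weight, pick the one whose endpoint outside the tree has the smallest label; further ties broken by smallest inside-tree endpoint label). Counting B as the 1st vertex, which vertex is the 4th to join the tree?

D

Grow the tree from B using Prim:
Step 1: frontier [B E 18, B D 19] → take B E (18); add E.
Step 2: frontier [B D 19, C E 6, D E 23] → take C E (6); add C.
Step 3: frontier [B D 19, C D 4, A C 11, D E 23] → take C D (4); add D.
Step 4: frontier [A C 11] → take A C (11); add A.
Vertex order: B, E, C, D, A. The 4th vertex is D.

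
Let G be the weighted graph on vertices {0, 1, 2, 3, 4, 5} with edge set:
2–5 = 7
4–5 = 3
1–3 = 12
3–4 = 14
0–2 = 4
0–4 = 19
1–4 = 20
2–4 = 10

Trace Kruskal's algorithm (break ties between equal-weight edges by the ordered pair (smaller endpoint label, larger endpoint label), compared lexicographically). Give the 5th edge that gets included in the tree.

Kruskal: consider edges lightest-first.
4–5 (3): add — endpoints in different components.
0–2 (4): add — endpoints in different components.
2–5 (7): add — endpoints in different components.
2–4 (10): skip — 2 and 4 already connected.
1–3 (12): add — endpoints in different components.
3–4 (14): add — endpoints in different components.
The 5th edge added is 3–4.

3-4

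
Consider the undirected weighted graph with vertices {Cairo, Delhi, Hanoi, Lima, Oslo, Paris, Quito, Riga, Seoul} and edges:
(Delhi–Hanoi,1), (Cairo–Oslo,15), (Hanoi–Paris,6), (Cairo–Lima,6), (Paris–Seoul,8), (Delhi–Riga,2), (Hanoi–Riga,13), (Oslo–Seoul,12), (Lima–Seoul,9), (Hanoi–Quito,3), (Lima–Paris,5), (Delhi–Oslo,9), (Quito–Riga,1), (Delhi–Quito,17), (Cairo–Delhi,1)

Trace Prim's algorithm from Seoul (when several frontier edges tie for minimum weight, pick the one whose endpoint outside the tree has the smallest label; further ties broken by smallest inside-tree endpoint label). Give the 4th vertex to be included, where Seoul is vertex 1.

Cairo

Grow the tree from Seoul using Prim:
Step 1: cheapest edge leaving the tree is Paris–Seoul (8); add Paris.
Step 2: cheapest edge leaving the tree is Lima–Paris (5); add Lima.
Step 3: cheapest edge leaving the tree is Cairo–Lima (6); add Cairo.
Step 4: cheapest edge leaving the tree is Cairo–Delhi (1); add Delhi.
Step 5: cheapest edge leaving the tree is Delhi–Hanoi (1); add Hanoi.
Step 6: cheapest edge leaving the tree is Delhi–Riga (2); add Riga.
Step 7: cheapest edge leaving the tree is Quito–Riga (1); add Quito.
Step 8: cheapest edge leaving the tree is Delhi–Oslo (9); add Oslo.
Vertex order: Seoul, Paris, Lima, Cairo, Delhi, Hanoi, Riga, Quito, Oslo. The 4th vertex is Cairo.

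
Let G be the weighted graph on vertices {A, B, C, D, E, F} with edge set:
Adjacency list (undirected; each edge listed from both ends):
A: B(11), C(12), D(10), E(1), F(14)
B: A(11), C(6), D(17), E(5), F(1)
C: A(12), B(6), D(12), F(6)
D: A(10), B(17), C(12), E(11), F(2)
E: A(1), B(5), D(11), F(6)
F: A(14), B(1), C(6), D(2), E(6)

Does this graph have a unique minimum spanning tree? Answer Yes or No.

No

Kruskal's algorithm — process edges by increasing weight (ties by edge label):
A–E (1): add — endpoints in different components.
B–F (1): add — endpoints in different components.
D–F (2): add — endpoints in different components.
B–E (5): add — endpoints in different components.
B–C (6): add — endpoints in different components.
Non-tree edge C–F has weight 6, equal to the heaviest edge on its tree cycle — swapping gives another MST of the same weight. Not unique.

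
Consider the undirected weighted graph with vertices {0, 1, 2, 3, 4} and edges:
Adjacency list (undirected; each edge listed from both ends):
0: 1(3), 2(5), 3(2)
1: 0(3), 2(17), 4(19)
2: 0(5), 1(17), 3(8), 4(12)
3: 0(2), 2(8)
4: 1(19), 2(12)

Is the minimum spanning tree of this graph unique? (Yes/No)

Yes

Kruskal: consider edges lightest-first.
0—3 (2): add — endpoints in different components.
0—1 (3): add — endpoints in different components.
0—2 (5): add — endpoints in different components.
2—3 (8): skip — 2 and 3 already connected.
2—4 (12): add — endpoints in different components.
Every non-tree edge has weight strictly greater than the heaviest edge on the tree path between its endpoints, so the MST is unique.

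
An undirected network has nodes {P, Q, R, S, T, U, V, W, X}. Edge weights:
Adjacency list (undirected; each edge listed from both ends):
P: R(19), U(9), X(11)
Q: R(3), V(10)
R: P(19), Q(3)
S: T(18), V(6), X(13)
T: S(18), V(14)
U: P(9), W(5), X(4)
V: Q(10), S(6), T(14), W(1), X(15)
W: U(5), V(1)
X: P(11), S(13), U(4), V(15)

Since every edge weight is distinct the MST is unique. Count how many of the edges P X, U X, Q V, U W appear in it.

3

Kruskal's algorithm — process edges by increasing weight (ties by edge label):
V W (1): add — endpoints in different components.
Q R (3): add — endpoints in different components.
U X (4): add — endpoints in different components.
U W (5): add — endpoints in different components.
S V (6): add — endpoints in different components.
P U (9): add — endpoints in different components.
Q V (10): add — endpoints in different components.
P X (11): skip — X and P already connected.
S X (13): skip — X and S already connected.
T V (14): add — endpoints in different components.
MST edge set: {V W, Q R, U X, U W, S V, P U, Q V, T V}.
Of the listed edges, {U X, Q V, U W} are in the MST → 3.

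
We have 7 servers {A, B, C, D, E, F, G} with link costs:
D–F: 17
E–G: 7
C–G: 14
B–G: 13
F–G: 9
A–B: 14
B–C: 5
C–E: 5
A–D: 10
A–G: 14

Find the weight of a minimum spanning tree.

50

Kruskal's algorithm — process edges by increasing weight (ties by edge label):
B–C (5): add. Components now {A} {B,C} {D} {E} {F} {G}
C–E (5): add. Components now {A} {B,C,E} {D} {F} {G}
E–G (7): add. Components now {A} {B,C,E,G} {D} {F}
F–G (9): add. Components now {A} {B,C,E,F,G} {D}
A–D (10): add. Components now {A,D} {B,C,E,F,G}
B–G (13): skip — B and G already connected.
A–B (14): add. Components now {A,B,C,D,E,F,G}
MST edges: B–C, C–E, E–G, F–G, A–D, A–B; total weight 5+5+7+9+10+14 = 50.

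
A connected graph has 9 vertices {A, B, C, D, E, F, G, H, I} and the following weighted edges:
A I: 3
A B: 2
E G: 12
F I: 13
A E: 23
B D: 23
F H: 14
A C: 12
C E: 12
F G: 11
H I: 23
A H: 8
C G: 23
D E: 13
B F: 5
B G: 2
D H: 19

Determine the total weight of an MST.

Prim's algorithm from I:
Step 1: cheapest edge leaving the tree is A I (3); add A.
Step 2: cheapest edge leaving the tree is A B (2); add B.
Step 3: cheapest edge leaving the tree is B G (2); add G.
Step 4: cheapest edge leaving the tree is B F (5); add F.
Step 5: cheapest edge leaving the tree is A H (8); add H.
Step 6: cheapest edge leaving the tree is A C (12); add C.
Step 7: cheapest edge leaving the tree is C E (12); add E.
Step 8: cheapest edge leaving the tree is D E (13); add D.
MST edges: A I, A B, B G, B F, A H, A C, C E, D E; total weight 3+2+2+5+8+12+12+13 = 57.

57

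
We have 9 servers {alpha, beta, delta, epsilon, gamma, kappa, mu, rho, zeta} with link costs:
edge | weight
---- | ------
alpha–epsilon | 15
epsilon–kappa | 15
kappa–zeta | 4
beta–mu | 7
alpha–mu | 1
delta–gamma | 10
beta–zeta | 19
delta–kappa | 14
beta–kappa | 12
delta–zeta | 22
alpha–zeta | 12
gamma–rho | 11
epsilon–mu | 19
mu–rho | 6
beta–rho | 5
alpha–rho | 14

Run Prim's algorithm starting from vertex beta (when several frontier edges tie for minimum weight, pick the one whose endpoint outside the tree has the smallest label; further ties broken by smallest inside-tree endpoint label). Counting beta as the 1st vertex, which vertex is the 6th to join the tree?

delta

Prim's algorithm from beta:
Step 1: cheapest edge leaving the tree is beta–rho (5); add rho.
Step 2: cheapest edge leaving the tree is mu–rho (6); add mu.
Step 3: cheapest edge leaving the tree is alpha–mu (1); add alpha.
Step 4: cheapest edge leaving the tree is gamma–rho (11); add gamma.
Step 5: cheapest edge leaving the tree is delta–gamma (10); add delta.
Step 6: cheapest edge leaving the tree is beta–kappa (12); add kappa.
Step 7: cheapest edge leaving the tree is kappa–zeta (4); add zeta.
Step 8: cheapest edge leaving the tree is alpha–epsilon (15); add epsilon.
Vertex order: beta, rho, mu, alpha, gamma, delta, kappa, zeta, epsilon. The 6th vertex is delta.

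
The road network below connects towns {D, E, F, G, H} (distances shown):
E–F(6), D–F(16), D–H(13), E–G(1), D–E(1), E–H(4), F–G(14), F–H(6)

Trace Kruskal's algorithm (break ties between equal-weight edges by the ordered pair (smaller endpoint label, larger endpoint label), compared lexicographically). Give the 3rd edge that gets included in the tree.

E-H

Sort edges by weight, then run Kruskal:
D–E (1): add — endpoints in different components.
E–G (1): add — endpoints in different components.
E–H (4): add — endpoints in different components.
E–F (6): add — endpoints in different components.
The 3rd edge added is E–H.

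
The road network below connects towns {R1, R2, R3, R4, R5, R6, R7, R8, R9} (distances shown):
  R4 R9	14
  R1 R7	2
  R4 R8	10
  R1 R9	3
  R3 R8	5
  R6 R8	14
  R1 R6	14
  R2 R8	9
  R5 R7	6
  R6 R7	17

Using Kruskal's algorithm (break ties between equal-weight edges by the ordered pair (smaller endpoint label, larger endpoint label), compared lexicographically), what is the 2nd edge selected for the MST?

Sort edges by weight, then run Kruskal:
R1 R7 (2): add — endpoints in different components.
R1 R9 (3): add — endpoints in different components.
R3 R8 (5): add — endpoints in different components.
R5 R7 (6): add — endpoints in different components.
R2 R8 (9): add — endpoints in different components.
R4 R8 (10): add — endpoints in different components.
R1 R6 (14): add — endpoints in different components.
R4 R9 (14): add — endpoints in different components.
The 2nd edge added is R1 R9.

R1-R9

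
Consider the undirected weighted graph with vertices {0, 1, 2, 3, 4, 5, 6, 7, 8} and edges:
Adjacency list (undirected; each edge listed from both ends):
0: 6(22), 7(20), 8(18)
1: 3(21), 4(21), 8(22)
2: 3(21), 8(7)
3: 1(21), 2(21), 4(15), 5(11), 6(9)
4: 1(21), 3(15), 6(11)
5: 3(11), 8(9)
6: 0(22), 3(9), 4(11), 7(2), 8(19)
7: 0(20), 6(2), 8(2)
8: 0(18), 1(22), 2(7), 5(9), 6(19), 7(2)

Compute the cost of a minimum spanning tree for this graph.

79

Kruskal's algorithm — process edges by increasing weight (ties by edge label):
6 7 (2): add — endpoints in different components.
7 8 (2): add — endpoints in different components.
2 8 (7): add — endpoints in different components.
3 6 (9): add — endpoints in different components.
5 8 (9): add — endpoints in different components.
3 5 (11): skip — 3 and 5 already connected.
4 6 (11): add — endpoints in different components.
3 4 (15): skip — 3 and 4 already connected.
0 8 (18): add — endpoints in different components.
6 8 (19): skip — 6 and 8 already connected.
0 7 (20): skip — 0 and 7 already connected.
1 3 (21): add — endpoints in different components.
MST edges: 6 7, 7 8, 2 8, 3 6, 5 8, 4 6, 0 8, 1 3; total weight 2+2+7+9+9+11+18+21 = 79.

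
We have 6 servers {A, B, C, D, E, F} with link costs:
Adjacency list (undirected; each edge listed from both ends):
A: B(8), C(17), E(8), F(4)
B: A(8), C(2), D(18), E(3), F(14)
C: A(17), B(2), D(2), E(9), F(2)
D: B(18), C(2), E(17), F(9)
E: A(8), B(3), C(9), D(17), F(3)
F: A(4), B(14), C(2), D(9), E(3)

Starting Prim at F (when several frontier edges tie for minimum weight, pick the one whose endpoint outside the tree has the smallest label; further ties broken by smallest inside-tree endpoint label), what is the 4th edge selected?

B-E

Prim's algorithm from F:
Step 1: cheapest edge leaving the tree is C—F (2); add C.
Step 2: cheapest edge leaving the tree is B—C (2); add B.
Step 3: cheapest edge leaving the tree is C—D (2); add D.
Step 4: cheapest edge leaving the tree is B—E (3); add E.
Step 5: cheapest edge leaving the tree is A—F (4); add A.
The 4th edge added is B—E.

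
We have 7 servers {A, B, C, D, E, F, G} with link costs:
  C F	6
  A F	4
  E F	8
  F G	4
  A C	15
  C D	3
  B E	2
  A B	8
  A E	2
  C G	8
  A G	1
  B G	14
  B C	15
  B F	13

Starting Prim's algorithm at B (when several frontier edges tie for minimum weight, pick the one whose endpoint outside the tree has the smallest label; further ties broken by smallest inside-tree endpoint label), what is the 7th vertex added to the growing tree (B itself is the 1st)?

D

Prim, starting at B.
Step 1: frontier [B E 2, A B 8, B F 13, B G 14, B C 15] → take B E (2); add E.
Step 2: frontier [A B 8, B F 13, B G 14, B C 15, A E 2, E F 8] → take A E (2); add A.
Step 3: frontier [A G 1, A F 4, A C 15, B F 13, B G 14, B C 15, E F 8] → take A G (1); add G.
Step 4: frontier [A F 4, A C 15, B F 13, B C 15, E F 8, F G 4, C G 8] → take A F (4); add F.
Step 5: frontier [A C 15, B C 15, C F 6, C G 8] → take C F (6); add C.
Step 6: frontier [C D 3] → take C D (3); add D.
Vertex order: B, E, A, G, F, C, D. The 7th vertex is D.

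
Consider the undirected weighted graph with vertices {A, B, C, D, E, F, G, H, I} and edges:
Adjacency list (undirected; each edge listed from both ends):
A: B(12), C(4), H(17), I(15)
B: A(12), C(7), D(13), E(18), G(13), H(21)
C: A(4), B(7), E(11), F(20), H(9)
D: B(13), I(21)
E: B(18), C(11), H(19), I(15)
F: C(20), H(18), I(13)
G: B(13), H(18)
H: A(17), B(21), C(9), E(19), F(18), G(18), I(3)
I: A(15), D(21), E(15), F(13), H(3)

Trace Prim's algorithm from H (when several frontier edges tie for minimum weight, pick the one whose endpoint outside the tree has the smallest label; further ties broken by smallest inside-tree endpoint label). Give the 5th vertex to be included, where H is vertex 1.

B

Prim, starting at H.
Step 1: cheapest edge leaving the tree is H I (3); add I.
Step 2: cheapest edge leaving the tree is C H (9); add C.
Step 3: cheapest edge leaving the tree is A C (4); add A.
Step 4: cheapest edge leaving the tree is B C (7); add B.
Step 5: cheapest edge leaving the tree is C E (11); add E.
Step 6: cheapest edge leaving the tree is B D (13); add D.
Step 7: cheapest edge leaving the tree is F I (13); add F.
Step 8: cheapest edge leaving the tree is B G (13); add G.
Vertex order: H, I, C, A, B, E, D, F, G. The 5th vertex is B.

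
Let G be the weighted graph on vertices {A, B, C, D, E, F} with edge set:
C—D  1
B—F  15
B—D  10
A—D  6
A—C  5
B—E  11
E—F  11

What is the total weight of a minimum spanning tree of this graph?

Prim, starting at D.
Step 1: cheapest edge leaving the tree is C—D (1); add C.
Step 2: cheapest edge leaving the tree is A—C (5); add A.
Step 3: cheapest edge leaving the tree is B—D (10); add B.
Step 4: cheapest edge leaving the tree is B—E (11); add E.
Step 5: cheapest edge leaving the tree is E—F (11); add F.
MST edges: C—D, A—C, B—D, B—E, E—F; total weight 1+5+10+11+11 = 38.

38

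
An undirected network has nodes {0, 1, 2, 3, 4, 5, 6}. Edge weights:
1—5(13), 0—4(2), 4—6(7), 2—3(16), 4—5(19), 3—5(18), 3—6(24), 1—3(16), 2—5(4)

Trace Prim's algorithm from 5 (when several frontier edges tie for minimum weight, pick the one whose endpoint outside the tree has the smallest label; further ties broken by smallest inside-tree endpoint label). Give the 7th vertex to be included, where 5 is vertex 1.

6

Prim's algorithm from 5:
Step 1: cheapest edge leaving the tree is 2—5 (4); add 2.
Step 2: cheapest edge leaving the tree is 1—5 (13); add 1.
Step 3: cheapest edge leaving the tree is 1—3 (16); add 3.
Step 4: cheapest edge leaving the tree is 4—5 (19); add 4.
Step 5: cheapest edge leaving the tree is 0—4 (2); add 0.
Step 6: cheapest edge leaving the tree is 4—6 (7); add 6.
Vertex order: 5, 2, 1, 3, 4, 0, 6. The 7th vertex is 6.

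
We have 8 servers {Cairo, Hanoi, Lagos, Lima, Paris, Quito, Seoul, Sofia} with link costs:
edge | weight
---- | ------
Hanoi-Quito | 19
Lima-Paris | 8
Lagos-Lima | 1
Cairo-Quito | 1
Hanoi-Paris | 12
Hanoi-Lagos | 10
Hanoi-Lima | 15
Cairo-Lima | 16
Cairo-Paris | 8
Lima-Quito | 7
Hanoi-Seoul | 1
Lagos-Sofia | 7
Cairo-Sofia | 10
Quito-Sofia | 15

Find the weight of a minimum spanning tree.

Prim's algorithm from Quito:
Step 1: cheapest edge leaving the tree is Cairo-Quito (1); add Cairo.
Step 2: cheapest edge leaving the tree is Lima-Quito (7); add Lima.
Step 3: cheapest edge leaving the tree is Lagos-Lima (1); add Lagos.
Step 4: cheapest edge leaving the tree is Lagos-Sofia (7); add Sofia.
Step 5: cheapest edge leaving the tree is Cairo-Paris (8); add Paris.
Step 6: cheapest edge leaving the tree is Hanoi-Lagos (10); add Hanoi.
Step 7: cheapest edge leaving the tree is Hanoi-Seoul (1); add Seoul.
MST edges: Cairo-Quito, Lima-Quito, Lagos-Lima, Lagos-Sofia, Cairo-Paris, Hanoi-Lagos, Hanoi-Seoul; total weight 1+7+1+7+8+10+1 = 35.

35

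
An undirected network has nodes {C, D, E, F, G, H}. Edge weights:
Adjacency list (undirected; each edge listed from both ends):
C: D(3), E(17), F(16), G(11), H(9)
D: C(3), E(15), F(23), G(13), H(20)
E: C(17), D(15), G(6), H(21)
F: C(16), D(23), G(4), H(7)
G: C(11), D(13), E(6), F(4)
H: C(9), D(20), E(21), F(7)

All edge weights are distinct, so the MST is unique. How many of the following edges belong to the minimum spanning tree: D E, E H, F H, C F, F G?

Kruskal's algorithm — process edges by increasing weight (ties by edge label):
C D (3): add — endpoints in different components.
F G (4): add — endpoints in different components.
E G (6): add — endpoints in different components.
F H (7): add — endpoints in different components.
C H (9): add — endpoints in different components.
MST edge set: {C D, F G, E G, F H, C H}.
Of the listed edges, {F H, F G} are in the MST → 2.

2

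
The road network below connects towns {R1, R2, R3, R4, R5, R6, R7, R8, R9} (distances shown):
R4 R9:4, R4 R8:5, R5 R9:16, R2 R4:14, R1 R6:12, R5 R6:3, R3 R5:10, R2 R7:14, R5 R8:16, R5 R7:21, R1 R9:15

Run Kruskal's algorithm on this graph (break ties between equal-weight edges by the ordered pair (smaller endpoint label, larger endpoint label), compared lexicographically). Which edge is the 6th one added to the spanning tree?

Sort edges by weight, then run Kruskal:
R5 R6 (3): add — endpoints in different components.
R4 R9 (4): add — endpoints in different components.
R4 R8 (5): add — endpoints in different components.
R3 R5 (10): add — endpoints in different components.
R1 R6 (12): add — endpoints in different components.
R2 R4 (14): add — endpoints in different components.
R2 R7 (14): add — endpoints in different components.
R1 R9 (15): add — endpoints in different components.
The 6th edge added is R2 R4.

R2-R4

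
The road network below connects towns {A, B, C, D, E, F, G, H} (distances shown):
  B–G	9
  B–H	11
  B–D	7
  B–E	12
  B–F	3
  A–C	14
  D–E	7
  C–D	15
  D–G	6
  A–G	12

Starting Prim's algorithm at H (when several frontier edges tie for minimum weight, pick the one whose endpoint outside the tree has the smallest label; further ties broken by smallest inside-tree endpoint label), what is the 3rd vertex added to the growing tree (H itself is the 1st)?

F

Prim's algorithm from H:
Step 1: frontier [B–H 11] → take B–H (11); add B.
Step 2: frontier [B–F 3, B–D 7, B–G 9, B–E 12] → take B–F (3); add F.
Step 3: frontier [B–D 7, B–G 9, B–E 12] → take B–D (7); add D.
Step 4: frontier [B–G 9, B–E 12, D–G 6, D–E 7, C–D 15] → take D–G (6); add G.
Step 5: frontier [B–E 12, D–E 7, C–D 15, A–G 12] → take D–E (7); add E.
Step 6: frontier [C–D 15, A–G 12] → take A–G (12); add A.
Step 7: frontier [A–C 14, C–D 15] → take A–C (14); add C.
Vertex order: H, B, F, D, G, E, A, C. The 3rd vertex is F.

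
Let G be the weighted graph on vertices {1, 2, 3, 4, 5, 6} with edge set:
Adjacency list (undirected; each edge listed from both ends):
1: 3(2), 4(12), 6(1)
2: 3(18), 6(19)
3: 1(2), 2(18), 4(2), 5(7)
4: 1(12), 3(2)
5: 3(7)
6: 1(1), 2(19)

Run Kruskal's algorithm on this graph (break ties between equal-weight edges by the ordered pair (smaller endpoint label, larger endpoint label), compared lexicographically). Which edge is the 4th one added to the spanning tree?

Kruskal's algorithm — process edges by increasing weight (ties by edge label):
1-6 (1): add. Components now {1,6} {2} {3} {4} {5}
1-3 (2): add. Components now {1,3,6} {2} {4} {5}
3-4 (2): add. Components now {1,3,4,6} {2} {5}
3-5 (7): add. Components now {1,3,4,5,6} {2}
1-4 (12): skip — 1 and 4 already connected.
2-3 (18): add. Components now {1,2,3,4,5,6}
The 4th edge added is 3-5.

3-5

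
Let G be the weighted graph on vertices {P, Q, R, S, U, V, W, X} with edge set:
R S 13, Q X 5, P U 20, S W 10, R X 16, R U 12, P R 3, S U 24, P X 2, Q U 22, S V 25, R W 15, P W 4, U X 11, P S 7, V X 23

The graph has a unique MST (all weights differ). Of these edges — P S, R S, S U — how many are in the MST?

1

Kruskal: consider edges lightest-first.
P X (2): add — endpoints in different components.
P R (3): add — endpoints in different components.
P W (4): add — endpoints in different components.
Q X (5): add — endpoints in different components.
P S (7): add — endpoints in different components.
S W (10): skip — S and W already connected.
U X (11): add — endpoints in different components.
R U (12): skip — U and R already connected.
R S (13): skip — S and R already connected.
R W (15): skip — R and W already connected.
R X (16): skip — R and X already connected.
P U (20): skip — U and P already connected.
Q U (22): skip — U and Q already connected.
V X (23): add — endpoints in different components.
MST edge set: {P X, P R, P W, Q X, P S, U X, V X}.
Of the listed edges, {P S} are in the MST → 1.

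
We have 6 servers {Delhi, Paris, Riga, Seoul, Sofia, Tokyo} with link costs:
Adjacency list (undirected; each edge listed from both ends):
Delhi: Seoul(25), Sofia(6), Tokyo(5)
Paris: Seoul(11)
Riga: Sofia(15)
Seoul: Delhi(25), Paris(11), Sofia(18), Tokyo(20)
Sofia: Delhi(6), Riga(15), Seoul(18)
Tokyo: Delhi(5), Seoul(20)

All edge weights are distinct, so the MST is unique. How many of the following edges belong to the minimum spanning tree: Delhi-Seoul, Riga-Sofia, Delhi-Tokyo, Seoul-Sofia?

3

Sort edges by weight, then run Kruskal:
Delhi-Tokyo (5): add. Components now {Seoul} {Delhi,Tokyo} {Riga} {Sofia} {Paris}
Delhi-Sofia (6): add. Components now {Seoul} {Delhi,Sofia,Tokyo} {Riga} {Paris}
Paris-Seoul (11): add. Components now {Paris,Seoul} {Delhi,Sofia,Tokyo} {Riga}
Riga-Sofia (15): add. Components now {Paris,Seoul} {Delhi,Riga,Sofia,Tokyo}
Seoul-Sofia (18): add. Components now {Delhi,Paris,Riga,Seoul,Sofia,Tokyo}
MST edge set: {Delhi-Tokyo, Delhi-Sofia, Paris-Seoul, Riga-Sofia, Seoul-Sofia}.
Of the listed edges, {Riga-Sofia, Delhi-Tokyo, Seoul-Sofia} are in the MST → 3.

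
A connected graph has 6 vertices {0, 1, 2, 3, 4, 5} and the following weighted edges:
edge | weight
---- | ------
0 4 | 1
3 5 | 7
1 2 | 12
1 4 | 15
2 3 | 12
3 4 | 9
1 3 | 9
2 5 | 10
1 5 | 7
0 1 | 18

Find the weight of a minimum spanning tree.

Kruskal: consider edges lightest-first.
0 4 (1): add — endpoints in different components.
1 5 (7): add — endpoints in different components.
3 5 (7): add — endpoints in different components.
1 3 (9): skip — 1 and 3 already connected.
3 4 (9): add — endpoints in different components.
2 5 (10): add — endpoints in different components.
MST edges: 0 4, 1 5, 3 5, 3 4, 2 5; total weight 1+7+7+9+10 = 34.

34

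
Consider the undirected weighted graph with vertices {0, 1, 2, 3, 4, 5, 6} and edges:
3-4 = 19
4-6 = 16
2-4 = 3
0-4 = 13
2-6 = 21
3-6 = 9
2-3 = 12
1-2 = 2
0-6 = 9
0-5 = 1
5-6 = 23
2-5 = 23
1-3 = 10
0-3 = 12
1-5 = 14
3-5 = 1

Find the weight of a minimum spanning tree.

26

Kruskal: consider edges lightest-first.
0-5 (1): add. Components now {0,5} {1} {2} {3} {4} {6}
3-5 (1): add. Components now {0,3,5} {1} {2} {4} {6}
1-2 (2): add. Components now {0,3,5} {1,2} {4} {6}
2-4 (3): add. Components now {0,3,5} {1,2,4} {6}
0-6 (9): add. Components now {0,3,5,6} {1,2,4}
3-6 (9): skip — 3 and 6 already connected.
1-3 (10): add. Components now {0,1,2,3,4,5,6}
MST edges: 0-5, 3-5, 1-2, 2-4, 0-6, 1-3; total weight 1+1+2+3+9+10 = 26.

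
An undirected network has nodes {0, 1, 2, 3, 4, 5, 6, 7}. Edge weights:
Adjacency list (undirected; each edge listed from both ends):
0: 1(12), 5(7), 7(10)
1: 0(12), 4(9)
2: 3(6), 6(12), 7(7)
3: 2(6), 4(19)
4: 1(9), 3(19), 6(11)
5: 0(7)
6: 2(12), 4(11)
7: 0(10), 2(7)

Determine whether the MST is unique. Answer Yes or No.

No

Kruskal: consider edges lightest-first.
2–3 (6): add — endpoints in different components.
0–5 (7): add — endpoints in different components.
2–7 (7): add — endpoints in different components.
1–4 (9): add — endpoints in different components.
0–7 (10): add — endpoints in different components.
4–6 (11): add — endpoints in different components.
0–1 (12): add — endpoints in different components.
Non-tree edge 2–6 has weight 12, equal to the heaviest edge on its tree cycle — swapping gives another MST of the same weight. Not unique.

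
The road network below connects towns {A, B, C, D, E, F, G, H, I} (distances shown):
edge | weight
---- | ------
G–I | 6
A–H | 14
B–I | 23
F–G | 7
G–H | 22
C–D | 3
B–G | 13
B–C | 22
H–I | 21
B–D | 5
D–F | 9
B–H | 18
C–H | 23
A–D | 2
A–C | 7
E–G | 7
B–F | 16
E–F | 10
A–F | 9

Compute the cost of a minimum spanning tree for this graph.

Kruskal: consider edges lightest-first.
A–D (2): add — endpoints in different components.
C–D (3): add — endpoints in different components.
B–D (5): add — endpoints in different components.
G–I (6): add — endpoints in different components.
A–C (7): skip — A and C already connected.
E–G (7): add — endpoints in different components.
F–G (7): add — endpoints in different components.
A–F (9): add — endpoints in different components.
D–F (9): skip — D and F already connected.
E–F (10): skip — E and F already connected.
B–G (13): skip — B and G already connected.
A–H (14): add — endpoints in different components.
MST edges: A–D, C–D, B–D, G–I, E–G, F–G, A–F, A–H; total weight 2+3+5+6+7+7+9+14 = 53.

53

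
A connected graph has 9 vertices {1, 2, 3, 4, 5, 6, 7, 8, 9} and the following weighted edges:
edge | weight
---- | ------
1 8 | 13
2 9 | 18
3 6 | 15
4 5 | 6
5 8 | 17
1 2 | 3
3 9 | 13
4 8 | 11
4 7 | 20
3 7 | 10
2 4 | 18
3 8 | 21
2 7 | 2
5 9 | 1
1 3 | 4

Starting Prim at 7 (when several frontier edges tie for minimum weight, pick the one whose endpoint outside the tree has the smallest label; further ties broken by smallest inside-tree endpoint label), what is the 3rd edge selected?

1-3

Prim, starting at 7.
Step 1: cheapest edge leaving the tree is 2 7 (2); add 2.
Step 2: cheapest edge leaving the tree is 1 2 (3); add 1.
Step 3: cheapest edge leaving the tree is 1 3 (4); add 3.
Step 4: cheapest edge leaving the tree is 1 8 (13); add 8.
Step 5: cheapest edge leaving the tree is 4 8 (11); add 4.
Step 6: cheapest edge leaving the tree is 4 5 (6); add 5.
Step 7: cheapest edge leaving the tree is 5 9 (1); add 9.
Step 8: cheapest edge leaving the tree is 3 6 (15); add 6.
The 3rd edge added is 1 3.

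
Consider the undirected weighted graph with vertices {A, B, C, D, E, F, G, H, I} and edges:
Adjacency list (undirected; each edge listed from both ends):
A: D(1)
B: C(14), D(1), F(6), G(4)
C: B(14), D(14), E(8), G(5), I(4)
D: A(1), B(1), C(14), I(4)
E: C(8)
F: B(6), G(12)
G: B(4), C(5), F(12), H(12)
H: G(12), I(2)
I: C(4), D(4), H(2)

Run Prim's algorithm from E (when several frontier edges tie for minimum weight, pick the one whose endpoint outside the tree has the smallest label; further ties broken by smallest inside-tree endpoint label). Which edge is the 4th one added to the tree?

Prim's algorithm from E:
Step 1: cheapest edge leaving the tree is C E (8); add C.
Step 2: cheapest edge leaving the tree is C I (4); add I.
Step 3: cheapest edge leaving the tree is H I (2); add H.
Step 4: cheapest edge leaving the tree is D I (4); add D.
Step 5: cheapest edge leaving the tree is A D (1); add A.
Step 6: cheapest edge leaving the tree is B D (1); add B.
Step 7: cheapest edge leaving the tree is B G (4); add G.
Step 8: cheapest edge leaving the tree is B F (6); add F.
The 4th edge added is D I.

D-I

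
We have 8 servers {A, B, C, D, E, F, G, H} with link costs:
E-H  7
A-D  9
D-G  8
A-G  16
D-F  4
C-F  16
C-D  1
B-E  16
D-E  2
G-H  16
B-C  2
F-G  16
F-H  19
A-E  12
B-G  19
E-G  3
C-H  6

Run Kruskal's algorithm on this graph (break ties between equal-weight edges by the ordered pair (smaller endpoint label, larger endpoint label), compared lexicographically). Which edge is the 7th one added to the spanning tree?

Sort edges by weight, then run Kruskal:
C-D (1): add — endpoints in different components.
B-C (2): add — endpoints in different components.
D-E (2): add — endpoints in different components.
E-G (3): add — endpoints in different components.
D-F (4): add — endpoints in different components.
C-H (6): add — endpoints in different components.
E-H (7): skip — E and H already connected.
D-G (8): skip — D and G already connected.
A-D (9): add — endpoints in different components.
The 7th edge added is A-D.

A-D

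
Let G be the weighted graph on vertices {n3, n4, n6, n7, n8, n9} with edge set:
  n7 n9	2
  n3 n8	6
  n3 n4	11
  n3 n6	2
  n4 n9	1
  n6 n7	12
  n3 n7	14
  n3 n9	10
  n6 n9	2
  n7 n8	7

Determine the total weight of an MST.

13

Kruskal: consider edges lightest-first.
n4 n9 (1): add. Components now {n6} {n7} {n8} {n3} {n4,n9}
n3 n6 (2): add. Components now {n3,n6} {n7} {n8} {n4,n9}
n6 n9 (2): add. Components now {n3,n4,n6,n9} {n7} {n8}
n7 n9 (2): add. Components now {n3,n4,n6,n7,n9} {n8}
n3 n8 (6): add. Components now {n3,n4,n6,n7,n8,n9}
MST edges: n4 n9, n3 n6, n6 n9, n7 n9, n3 n8; total weight 1+2+2+2+6 = 13.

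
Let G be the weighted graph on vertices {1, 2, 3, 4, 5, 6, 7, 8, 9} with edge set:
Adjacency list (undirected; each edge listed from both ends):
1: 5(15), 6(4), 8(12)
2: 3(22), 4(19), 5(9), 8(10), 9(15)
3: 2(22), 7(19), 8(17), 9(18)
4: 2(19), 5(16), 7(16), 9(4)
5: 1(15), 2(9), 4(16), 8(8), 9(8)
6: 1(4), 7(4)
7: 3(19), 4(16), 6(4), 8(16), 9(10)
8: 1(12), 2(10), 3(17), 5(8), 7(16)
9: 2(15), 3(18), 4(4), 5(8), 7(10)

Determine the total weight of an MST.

Prim, starting at 6.
Step 1: cheapest edge leaving the tree is 1-6 (4); add 1.
Step 2: cheapest edge leaving the tree is 6-7 (4); add 7.
Step 3: cheapest edge leaving the tree is 7-9 (10); add 9.
Step 4: cheapest edge leaving the tree is 4-9 (4); add 4.
Step 5: cheapest edge leaving the tree is 5-9 (8); add 5.
Step 6: cheapest edge leaving the tree is 5-8 (8); add 8.
Step 7: cheapest edge leaving the tree is 2-5 (9); add 2.
Step 8: cheapest edge leaving the tree is 3-8 (17); add 3.
MST edges: 1-6, 6-7, 7-9, 4-9, 5-9, 5-8, 2-5, 3-8; total weight 4+4+10+4+8+8+9+17 = 64.

64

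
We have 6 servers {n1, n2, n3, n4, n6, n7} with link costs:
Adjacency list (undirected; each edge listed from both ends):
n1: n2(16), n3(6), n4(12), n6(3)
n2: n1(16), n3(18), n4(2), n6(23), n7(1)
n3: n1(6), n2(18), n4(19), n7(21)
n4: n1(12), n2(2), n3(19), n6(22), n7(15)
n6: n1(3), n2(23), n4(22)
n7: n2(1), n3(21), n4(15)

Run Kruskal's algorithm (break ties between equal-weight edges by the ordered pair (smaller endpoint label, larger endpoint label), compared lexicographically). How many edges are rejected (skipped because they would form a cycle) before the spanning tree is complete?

0

Kruskal: consider edges lightest-first.
n2–n7 (1): add — endpoints in different components.
n2–n4 (2): add — endpoints in different components.
n1–n6 (3): add — endpoints in different components.
n1–n3 (6): add — endpoints in different components.
n1–n4 (12): add — endpoints in different components.
Edges rejected before the tree was complete: 0.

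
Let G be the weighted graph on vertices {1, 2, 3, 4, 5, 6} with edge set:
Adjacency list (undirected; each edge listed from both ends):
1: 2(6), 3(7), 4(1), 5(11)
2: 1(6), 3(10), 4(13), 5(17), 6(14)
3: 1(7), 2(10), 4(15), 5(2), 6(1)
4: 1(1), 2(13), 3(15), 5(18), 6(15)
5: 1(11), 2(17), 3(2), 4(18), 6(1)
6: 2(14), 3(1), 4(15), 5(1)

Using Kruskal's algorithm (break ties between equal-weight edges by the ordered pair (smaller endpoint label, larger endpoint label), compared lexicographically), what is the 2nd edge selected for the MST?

Kruskal's algorithm — process edges by increasing weight (ties by edge label):
1-4 (1): add. Components now {1,4} {2} {3} {5} {6}
3-6 (1): add. Components now {1,4} {2} {3,6} {5}
5-6 (1): add. Components now {1,4} {2} {3,5,6}
3-5 (2): skip — 3 and 5 already connected.
1-2 (6): add. Components now {1,2,4} {3,5,6}
1-3 (7): add. Components now {1,2,3,4,5,6}
The 2nd edge added is 3-6.

3-6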